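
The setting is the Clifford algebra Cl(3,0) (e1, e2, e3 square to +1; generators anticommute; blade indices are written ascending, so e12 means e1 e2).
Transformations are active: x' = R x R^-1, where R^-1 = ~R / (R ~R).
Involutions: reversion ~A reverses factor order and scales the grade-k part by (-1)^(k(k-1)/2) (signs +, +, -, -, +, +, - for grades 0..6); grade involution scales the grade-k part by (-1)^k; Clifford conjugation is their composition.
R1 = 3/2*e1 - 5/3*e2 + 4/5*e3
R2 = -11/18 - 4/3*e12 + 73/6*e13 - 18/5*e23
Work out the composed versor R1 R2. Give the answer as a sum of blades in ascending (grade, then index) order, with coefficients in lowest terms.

Distribute over the terms of R1 (each basis-blade product reordered to ascending indices, repeated generators contracted through their squares):
(3/2*e1) R2 = -11/12*e1 - 2*e2 + 73/4*e3 - 27/5*e123
(-5/3*e2) R2 = -20/9*e1 + 55/54*e2 + 6*e3 + 365/18*e123
(4/5*e3) R2 = -146/15*e1 + 72/25*e2 - 22/45*e3 - 16/15*e123
Summing the partial products and collecting blades:
Answer: -2317/180*e1 + 2563/1350*e2 + 4277/180*e3 + 1243/90*e123


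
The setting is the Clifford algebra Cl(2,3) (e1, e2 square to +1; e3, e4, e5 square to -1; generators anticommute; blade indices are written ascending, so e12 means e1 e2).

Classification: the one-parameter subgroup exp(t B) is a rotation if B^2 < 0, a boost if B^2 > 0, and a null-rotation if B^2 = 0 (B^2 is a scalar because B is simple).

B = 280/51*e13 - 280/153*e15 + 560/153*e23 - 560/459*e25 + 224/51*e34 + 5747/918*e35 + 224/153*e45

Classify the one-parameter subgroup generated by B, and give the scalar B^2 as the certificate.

B^2 term by term: the squares give (280/51)^2*(e13)^2 + (-280/153)^2*(e15)^2 + (560/153)^2*(e23)^2 + (-560/459)^2*(e25)^2 + (224/51)^2*(e34)^2 + (5747/918)^2*(e35)^2 + (224/153)^2*(e45)^2 = 78400/2601*(+1) + 78400/23409*(+1) + 313600/23409*(+1) + 313600/210681*(+1) + 50176/2601*(-1) + 33028009/842724*(-1) + 50176/23409*(-1) = -49/4 (each basis 2-blade squares to minus the product of its generators' squares); cross terms between blades sharing an index anticommute and cancel; the commuting (index-disjoint) pairs give grade-4 terms 2*c*c'*(blade product), which cancel blade by blade — e1235: 313600/23409 - 313600/23409 = 0; e1345: 125440/7803 - 125440/7803 = 0; e2345: 250880/23409 - 250880/23409 = 0 — confirming B is simple. So B^2 = -49/4.
Answer: rotation, certificate B^2 = -49/4. Check the certificate: B^2 = -49/4, and that sign is decisive whatever form B takes.


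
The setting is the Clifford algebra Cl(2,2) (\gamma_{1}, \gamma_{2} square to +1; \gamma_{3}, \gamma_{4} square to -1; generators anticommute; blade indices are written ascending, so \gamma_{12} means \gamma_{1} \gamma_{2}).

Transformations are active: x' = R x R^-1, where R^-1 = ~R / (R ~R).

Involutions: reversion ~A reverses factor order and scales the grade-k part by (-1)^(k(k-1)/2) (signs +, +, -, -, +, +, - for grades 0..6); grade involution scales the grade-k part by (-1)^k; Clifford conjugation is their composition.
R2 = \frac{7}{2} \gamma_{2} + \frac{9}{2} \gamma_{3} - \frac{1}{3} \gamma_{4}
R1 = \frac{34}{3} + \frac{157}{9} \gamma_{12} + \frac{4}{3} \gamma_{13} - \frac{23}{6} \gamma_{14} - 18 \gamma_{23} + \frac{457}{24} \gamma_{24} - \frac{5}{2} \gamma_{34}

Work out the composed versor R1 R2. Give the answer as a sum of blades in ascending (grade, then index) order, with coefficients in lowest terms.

Distribute over the terms of R2 (each basis-blade product reordered to ascending indices, repeated generators contracted through their squares):
R1 (\frac{7}{2} \gamma_{2}) = \frac{1099}{18} \gamma_{1} + \frac{119}{3} \gamma_{2} + 63 \gamma_{3} - \frac{3199}{48} \gamma_{4} - \frac{14}{3} \gamma_{123} + \frac{161}{12} \gamma_{124} - \frac{35}{4} \gamma_{234}
R1 (\frac{9}{2} \gamma_{3}) = -6 \gamma_{1} + 81 \gamma_{2} + 51 \gamma_{3} - \frac{45}{4} \gamma_{4} + \frac{157}{2} \gamma_{123} + \frac{69}{4} \gamma_{134} - \frac{1371}{16} \gamma_{234}
R1 (-\frac{1}{3} \gamma_{4}) = -\frac{23}{18} \gamma_{1} + \frac{457}{72} \gamma_{2} - \frac{5}{6} \gamma_{3} - \frac{34}{9} \gamma_{4} - \frac{157}{27} \gamma_{124} - \frac{4}{9} \gamma_{134} + 6 \gamma_{234}
Summing the partial products and collecting blades:
Answer: \frac{484}{9} \gamma_{1} + \frac{9145}{72} \gamma_{2} + \frac{679}{6} \gamma_{3} - \frac{11761}{144} \gamma_{4} + \frac{443}{6} \gamma_{123} + \frac{821}{108} \gamma_{124} + \frac{605}{36} \gamma_{134} - \frac{1415}{16} \gamma_{234}


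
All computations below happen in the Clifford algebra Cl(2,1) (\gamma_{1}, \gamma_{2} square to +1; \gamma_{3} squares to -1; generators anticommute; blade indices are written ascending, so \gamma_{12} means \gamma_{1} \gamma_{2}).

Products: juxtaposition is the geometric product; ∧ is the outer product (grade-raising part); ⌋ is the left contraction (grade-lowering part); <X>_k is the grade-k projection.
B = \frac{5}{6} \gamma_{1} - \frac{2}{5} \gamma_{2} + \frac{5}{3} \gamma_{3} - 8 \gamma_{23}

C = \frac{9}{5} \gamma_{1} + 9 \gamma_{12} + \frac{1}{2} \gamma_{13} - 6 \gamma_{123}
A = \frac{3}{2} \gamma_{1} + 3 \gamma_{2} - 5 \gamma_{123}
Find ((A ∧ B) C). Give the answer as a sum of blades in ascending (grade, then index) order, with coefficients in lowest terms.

step 1: -\frac{31}{10} \gamma_{12} + \frac{5}{2} \gamma_{13} + 5 \gamma_{23} - 12 \gamma_{123}
step 2: \frac{2023}{20} - 30 \gamma_{1} + \frac{1329}{50} \gamma_{2} + \frac{849}{10} \gamma_{3} - \frac{5}{2} \gamma_{12} - 45 \gamma_{13} + \frac{49}{20} \gamma_{23} + 9 \gamma_{123}
Answer: \frac{2023}{20} - 30 \gamma_{1} + \frac{1329}{50} \gamma_{2} + \frac{849}{10} \gamma_{3} - \frac{5}{2} \gamma_{12} - 45 \gamma_{13} + \frac{49}{20} \gamma_{23} + 9 \gamma_{123}


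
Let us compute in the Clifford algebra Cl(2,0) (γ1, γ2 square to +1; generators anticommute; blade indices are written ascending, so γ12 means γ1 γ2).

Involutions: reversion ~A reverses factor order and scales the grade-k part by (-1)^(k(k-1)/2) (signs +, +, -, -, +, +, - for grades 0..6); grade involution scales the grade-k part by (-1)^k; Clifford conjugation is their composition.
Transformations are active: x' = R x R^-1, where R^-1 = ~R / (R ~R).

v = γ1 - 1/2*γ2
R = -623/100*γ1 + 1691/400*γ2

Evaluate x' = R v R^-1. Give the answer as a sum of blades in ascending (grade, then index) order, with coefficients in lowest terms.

~R = -623/100*γ1 + 1691/400*γ2, and R ~R = 1813909/32000, so R^-1 = ~R / (1813909/32000).
R v = -267/32 - 89/80*γ12
Answer: 191/229*γ1 - 341/458*γ2


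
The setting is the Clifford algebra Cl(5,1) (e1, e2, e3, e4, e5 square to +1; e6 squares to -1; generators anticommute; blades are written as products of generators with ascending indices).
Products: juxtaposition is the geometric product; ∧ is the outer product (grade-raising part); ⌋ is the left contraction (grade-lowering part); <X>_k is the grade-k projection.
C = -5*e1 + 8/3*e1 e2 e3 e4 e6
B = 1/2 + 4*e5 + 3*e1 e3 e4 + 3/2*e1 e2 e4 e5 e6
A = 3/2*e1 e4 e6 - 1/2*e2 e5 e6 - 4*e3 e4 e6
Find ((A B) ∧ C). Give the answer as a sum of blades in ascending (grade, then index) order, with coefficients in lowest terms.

step 1: 3/4*e1 e4 - 12*e1 e6 - 9/4*e2 e5 + 2*e2 e6 - 9/2*e3 e6 + 3/4*e1 e4 e6 - 1/4*e2 e5 e6 - 2*e3 e4 e6 + 6*e1 e2 e3 e5 - 6*e1 e4 e5 e6 + 16*e3 e4 e5 e6 + 3/2*e1 e2 e3 e4 e5 e6
step 2: 45/4*e1 e2 e5 - 10*e1 e2 e6 + 45/2*e1 e3 e6 - 5/4*e1 e2 e5 e6 - 10*e1 e3 e4 e6 - 80*e1 e3 e4 e5 e6
Answer: 45/4*e1 e2 e5 - 10*e1 e2 e6 + 45/2*e1 e3 e6 - 5/4*e1 e2 e5 e6 - 10*e1 e3 e4 e6 - 80*e1 e3 e4 e5 e6


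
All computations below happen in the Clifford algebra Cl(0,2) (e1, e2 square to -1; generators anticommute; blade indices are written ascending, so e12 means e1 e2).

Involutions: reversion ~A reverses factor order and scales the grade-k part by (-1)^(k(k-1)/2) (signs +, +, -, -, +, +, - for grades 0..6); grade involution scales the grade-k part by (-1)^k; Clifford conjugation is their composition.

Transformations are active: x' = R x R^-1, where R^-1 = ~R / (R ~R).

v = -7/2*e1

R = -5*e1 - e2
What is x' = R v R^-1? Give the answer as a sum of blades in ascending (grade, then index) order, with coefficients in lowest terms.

~R = -5*e1 - e2, and R ~R = -26, so R^-1 = ~R / (-26).
R v = -35/2 - 7/2*e12
Answer: -42/13*e1 - 35/26*e2


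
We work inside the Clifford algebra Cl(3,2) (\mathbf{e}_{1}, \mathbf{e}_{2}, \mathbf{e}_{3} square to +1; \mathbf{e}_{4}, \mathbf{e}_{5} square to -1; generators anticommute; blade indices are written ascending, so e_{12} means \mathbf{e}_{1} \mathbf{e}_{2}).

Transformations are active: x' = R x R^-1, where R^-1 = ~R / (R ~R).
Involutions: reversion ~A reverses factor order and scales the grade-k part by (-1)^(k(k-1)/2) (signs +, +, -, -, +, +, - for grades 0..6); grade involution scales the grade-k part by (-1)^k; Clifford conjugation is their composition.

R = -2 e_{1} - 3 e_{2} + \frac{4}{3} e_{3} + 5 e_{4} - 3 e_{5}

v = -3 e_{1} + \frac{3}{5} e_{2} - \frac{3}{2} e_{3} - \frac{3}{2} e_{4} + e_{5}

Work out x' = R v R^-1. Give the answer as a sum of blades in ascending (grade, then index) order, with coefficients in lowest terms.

~R = -2 e_{1} - 3 e_{2} + \frac{4}{3} e_{3} + 5 e_{4} - 3 e_{5}, and R ~R = -\frac{173}{9}, so R^-1 = ~R / (-\frac{173}{9}).
R v = \frac{127}{10} - \frac{51}{5} e_{12} + 7 e_{13} + 18 e_{14} - 11 e_{15} + \frac{37}{10} e_{23} + \frac{3}{2} e_{24} - \frac{6}{5} e_{25} + \frac{11}{2} e_{34} - \frac{19}{6} e_{35} + \frac{1}{2} e_{45}
Answer: \frac{4881}{865} e_{1} + \frac{582}{173} e_{2} - \frac{453}{1730} e_{3} - \frac{1767}{346} e_{4} + \frac{2564}{865} e_{5}


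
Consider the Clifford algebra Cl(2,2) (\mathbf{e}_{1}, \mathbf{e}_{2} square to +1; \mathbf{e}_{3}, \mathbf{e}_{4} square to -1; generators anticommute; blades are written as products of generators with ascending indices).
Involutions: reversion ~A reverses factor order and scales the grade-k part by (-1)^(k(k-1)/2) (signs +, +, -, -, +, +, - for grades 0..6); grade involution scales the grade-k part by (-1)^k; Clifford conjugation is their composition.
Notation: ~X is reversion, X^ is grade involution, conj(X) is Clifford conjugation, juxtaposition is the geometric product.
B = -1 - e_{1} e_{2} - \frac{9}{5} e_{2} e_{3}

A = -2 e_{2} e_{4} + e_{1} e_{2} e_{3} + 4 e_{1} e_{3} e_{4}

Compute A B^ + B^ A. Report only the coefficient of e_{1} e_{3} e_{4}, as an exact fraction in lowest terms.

first term: -\frac{9}{5} e_{1} + e_{3} - 2 e_{1} e_{4} + 2 e_{2} e_{4} + \frac{18}{5} e_{3} e_{4} - e_{1} e_{2} e_{3} - \frac{36}{5} e_{1} e_{2} e_{4} - 4 e_{1} e_{3} e_{4} - 4 e_{2} e_{3} e_{4}
second term: -\frac{9}{5} e_{1} + e_{3} + 2 e_{1} e_{4} + 2 e_{2} e_{4} - \frac{18}{5} e_{3} e_{4} - e_{1} e_{2} e_{3} + \frac{36}{5} e_{1} e_{2} e_{4} - 4 e_{1} e_{3} e_{4} + 4 e_{2} e_{3} e_{4}
Answer: -8


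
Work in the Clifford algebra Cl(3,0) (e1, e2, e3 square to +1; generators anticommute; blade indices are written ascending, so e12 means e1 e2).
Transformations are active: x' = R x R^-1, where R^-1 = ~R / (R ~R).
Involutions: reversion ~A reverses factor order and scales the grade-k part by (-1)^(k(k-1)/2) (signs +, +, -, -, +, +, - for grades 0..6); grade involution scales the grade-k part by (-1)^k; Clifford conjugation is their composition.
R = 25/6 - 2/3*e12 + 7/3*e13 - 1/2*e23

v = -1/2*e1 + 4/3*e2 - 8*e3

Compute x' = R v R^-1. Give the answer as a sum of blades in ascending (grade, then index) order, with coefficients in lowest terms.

~R = 25/6 + 2/3*e12 - 7/3*e13 + 1/2*e23, and R ~R = 47/2, so R^-1 = ~R / (47/2).
R v = -779/36*e1 + 83/9*e2 - 63/2*e3 + 89/36*e123
Answer: -18473/2538*e1 + 1835/1269*e2 - 4201/1269*e3


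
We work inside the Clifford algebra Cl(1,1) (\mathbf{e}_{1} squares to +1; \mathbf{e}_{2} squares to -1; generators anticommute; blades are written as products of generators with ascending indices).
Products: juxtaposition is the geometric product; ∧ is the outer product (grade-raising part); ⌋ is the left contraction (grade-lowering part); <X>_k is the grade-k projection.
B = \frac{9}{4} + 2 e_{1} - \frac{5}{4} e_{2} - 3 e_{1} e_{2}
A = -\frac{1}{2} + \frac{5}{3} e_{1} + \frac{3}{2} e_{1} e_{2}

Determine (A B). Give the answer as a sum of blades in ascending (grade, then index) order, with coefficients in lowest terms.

step 1: -\frac{55}{24} + \frac{37}{8} e_{1} - \frac{59}{8} e_{2} + \frac{67}{24} e_{1} e_{2}
Answer: -\frac{55}{24} + \frac{37}{8} e_{1} - \frac{59}{8} e_{2} + \frac{67}{24} e_{1} e_{2}


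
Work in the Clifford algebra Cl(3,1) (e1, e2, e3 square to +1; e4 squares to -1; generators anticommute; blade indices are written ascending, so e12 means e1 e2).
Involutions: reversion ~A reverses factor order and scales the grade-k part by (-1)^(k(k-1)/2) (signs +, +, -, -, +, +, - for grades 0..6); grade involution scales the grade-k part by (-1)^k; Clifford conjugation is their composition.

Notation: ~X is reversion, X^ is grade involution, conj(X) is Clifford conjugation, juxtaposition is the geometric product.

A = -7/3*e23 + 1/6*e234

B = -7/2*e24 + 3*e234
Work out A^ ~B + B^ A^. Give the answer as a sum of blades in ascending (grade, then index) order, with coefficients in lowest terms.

first term: 1/2 + 7/12*e3 - 7*e4 + 49/6*e34
second term: 1/2 - 7/12*e3 - 7*e4 + 49/6*e34
Answer: 1 - 14*e4 + 49/3*e34


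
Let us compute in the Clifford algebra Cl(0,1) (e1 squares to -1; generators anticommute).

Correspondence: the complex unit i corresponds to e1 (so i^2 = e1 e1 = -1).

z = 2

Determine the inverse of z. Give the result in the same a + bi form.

In blades: z = 2.
With qbar = 2 (scalar fixed, mapped units negated), z qbar = 4 (the sum of squared coefficients), so z^-1 = qbar / (4) = 1/2; translating back:
Answer: 1/2


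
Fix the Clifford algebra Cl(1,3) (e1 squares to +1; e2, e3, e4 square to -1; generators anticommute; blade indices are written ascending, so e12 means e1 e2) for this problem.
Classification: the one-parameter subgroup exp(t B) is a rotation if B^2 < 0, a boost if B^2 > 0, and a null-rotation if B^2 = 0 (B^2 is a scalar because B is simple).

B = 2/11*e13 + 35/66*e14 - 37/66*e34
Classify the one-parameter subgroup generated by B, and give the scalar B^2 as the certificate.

B^2 term by term: the squares give (2/11)^2*(e13)^2 + (35/66)^2*(e14)^2 + (-37/66)^2*(e34)^2 = 4/121*(+1) + 1225/4356*(+1) + 1369/4356*(-1) = 0 (each basis 2-blade squares to minus the product of its generators' squares); cross terms between blades sharing an index anticommute and cancel. So B^2 = 0.
Answer: null-rotation, certificate B^2 = 0. Check the certificate: B^2 = 0, and that sign is decisive whatever form B takes.


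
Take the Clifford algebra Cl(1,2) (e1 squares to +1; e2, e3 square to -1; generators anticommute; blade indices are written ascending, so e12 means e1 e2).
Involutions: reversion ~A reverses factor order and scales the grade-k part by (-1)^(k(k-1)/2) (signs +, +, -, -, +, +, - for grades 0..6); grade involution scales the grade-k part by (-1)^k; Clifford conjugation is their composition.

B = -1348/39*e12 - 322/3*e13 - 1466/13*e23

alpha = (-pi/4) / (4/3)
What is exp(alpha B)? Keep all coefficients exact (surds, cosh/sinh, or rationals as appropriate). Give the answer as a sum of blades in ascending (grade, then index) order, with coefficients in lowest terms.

B^2 term by term: the squares give (-1348/39)^2*(e12)^2 + (-322/3)^2*(e13)^2 + (-1466/13)^2*(e23)^2 = 1817104/1521*(+1) + 103684/9*(+1) + 2149156/169*(-1) = -16/9 (each basis 2-blade squares to minus the product of its generators' squares); cross terms between blades sharing an index anticommute and cancel. So B^2 = -16/9.
B^2 = -16/9 — circular case — the even/odd split gives cos and sin: l = 4/3, alpha*l = -pi/4, so exp(alpha B) = cos(-pi/4) + (sin(-pi/4)/(4/3))*B = sqrt(2)/2 + (-3*sqrt(2)/8)*B.
Answer: sqrt(2)/2 + 337*sqrt(2)/26*e12 + 161*sqrt(2)/4*e13 + 2199*sqrt(2)/52*e23


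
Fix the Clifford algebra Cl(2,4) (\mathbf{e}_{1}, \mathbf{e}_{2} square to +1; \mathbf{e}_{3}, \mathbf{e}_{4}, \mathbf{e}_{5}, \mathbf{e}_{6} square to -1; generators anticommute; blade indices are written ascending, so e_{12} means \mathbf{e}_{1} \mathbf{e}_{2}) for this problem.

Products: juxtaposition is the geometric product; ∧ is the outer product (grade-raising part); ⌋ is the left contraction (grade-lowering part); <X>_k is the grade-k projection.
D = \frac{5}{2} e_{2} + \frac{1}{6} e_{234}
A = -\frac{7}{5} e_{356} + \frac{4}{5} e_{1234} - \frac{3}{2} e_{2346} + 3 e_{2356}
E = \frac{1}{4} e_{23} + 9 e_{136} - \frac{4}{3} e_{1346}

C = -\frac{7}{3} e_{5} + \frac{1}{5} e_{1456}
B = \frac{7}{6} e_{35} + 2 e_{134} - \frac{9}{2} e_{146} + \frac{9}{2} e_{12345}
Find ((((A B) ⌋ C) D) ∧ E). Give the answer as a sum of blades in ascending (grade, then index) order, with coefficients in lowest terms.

step 1: \frac{8}{5} e_{2} + \frac{18}{5} e_{5} + \frac{49}{30} e_{6} - \frac{7}{2} e_{26} - \frac{27}{4} e_{123} + 3 e_{126} + \frac{27}{2} e_{146} + \frac{27}{4} e_{156} - \frac{18}{5} e_{236} + \frac{14}{15} e_{1245} + \frac{63}{10} e_{1246} + \frac{63}{10} e_{1345} - \frac{14}{5} e_{1456} - \frac{7}{4} e_{2456} + \frac{27}{2} e_{12345} - 6 e_{12456}
step 2: \frac{224}{25} - \frac{27}{20} e_{4} + \frac{27}{10} e_{5} + \frac{49}{150} e_{145} - \frac{18}{25} e_{146}
step 3: \frac{112}{5} e_{2} + \frac{9}{40} e_{23} + \frac{27}{8} e_{24} - \frac{27}{4} e_{25} + \frac{112}{75} e_{234} + \frac{49}{900} e_{1235} - \frac{3}{25} e_{1236} + \frac{49}{60} e_{1245} - \frac{9}{5} e_{1246} - \frac{9}{20} e_{2345}
step 4: -\frac{1008}{5} e_{1236} - \frac{61}{120} e_{12346} + \frac{243}{4} e_{12356} + 9 e_{123456}
Answer: -\frac{1008}{5} e_{1236} - \frac{61}{120} e_{12346} + \frac{243}{4} e_{12356} + 9 e_{123456}


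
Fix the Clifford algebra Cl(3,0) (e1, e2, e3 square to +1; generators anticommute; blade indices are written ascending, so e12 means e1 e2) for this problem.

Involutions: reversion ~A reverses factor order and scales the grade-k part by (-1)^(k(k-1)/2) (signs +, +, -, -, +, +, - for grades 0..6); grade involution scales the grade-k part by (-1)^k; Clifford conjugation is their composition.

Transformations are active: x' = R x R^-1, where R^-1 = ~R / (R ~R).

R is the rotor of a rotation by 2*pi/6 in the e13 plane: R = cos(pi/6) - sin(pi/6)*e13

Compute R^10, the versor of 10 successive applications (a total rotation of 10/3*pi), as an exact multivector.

Half-angle bookkeeping: 10 applications in e13 add up to rotor phase 10*pi/6 = 5*pi/3, so R^10 = cos(5*pi/3) - sin(5*pi/3)*e13.
cos(5*pi/3) = 1/2 and sin(5*pi/3) = -sqrt(3)/2, so R^10 = 1/2 + sqrt(3)/2*e13. The net rotation is 4/3*pi (after discarding 1 full turn, each of which contributes a factor -1 to the rotor); the rotor keeps the half-angle phase exactly.
Answer: 1/2 + sqrt(3)/2*e13


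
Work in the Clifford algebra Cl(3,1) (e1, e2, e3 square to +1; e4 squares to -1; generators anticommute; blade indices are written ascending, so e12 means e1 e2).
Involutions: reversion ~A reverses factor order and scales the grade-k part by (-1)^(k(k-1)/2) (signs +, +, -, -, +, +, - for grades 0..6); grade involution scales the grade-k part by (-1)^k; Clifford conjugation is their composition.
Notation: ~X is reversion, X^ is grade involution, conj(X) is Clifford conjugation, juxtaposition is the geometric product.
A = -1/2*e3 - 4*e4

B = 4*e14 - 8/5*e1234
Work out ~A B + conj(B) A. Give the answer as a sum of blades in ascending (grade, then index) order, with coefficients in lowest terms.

first term: -16*e1 + 32/5*e123 + 4/5*e124 + 2*e134
second term: -16*e1 - 32/5*e123 - 4/5*e124 - 2*e134
Answer: -32*e1


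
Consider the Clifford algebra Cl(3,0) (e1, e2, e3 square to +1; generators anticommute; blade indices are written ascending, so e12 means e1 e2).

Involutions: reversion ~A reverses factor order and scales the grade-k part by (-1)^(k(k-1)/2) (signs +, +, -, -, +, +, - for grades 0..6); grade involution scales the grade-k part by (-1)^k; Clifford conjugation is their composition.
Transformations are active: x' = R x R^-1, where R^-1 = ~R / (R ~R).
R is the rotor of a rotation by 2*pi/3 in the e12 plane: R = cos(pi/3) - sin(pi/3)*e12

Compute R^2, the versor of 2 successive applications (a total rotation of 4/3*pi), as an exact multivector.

Because a rotor carries half the rotation angle, composing 2 copies of this e12-plane rotor multiplies the phase: 2*(pi/3) = 2*pi/3, hence R^2 = cos(2*pi/3) - sin(2*pi/3)*e12.
cos(2*pi/3) = -1/2 and sin(2*pi/3) = sqrt(3)/2, so R^2 = -1/2 - sqrt(3)/2*e12. The net rotation is 4/3*pi; the rotor keeps the half-angle phase exactly.
Answer: -1/2 - sqrt(3)/2*e12


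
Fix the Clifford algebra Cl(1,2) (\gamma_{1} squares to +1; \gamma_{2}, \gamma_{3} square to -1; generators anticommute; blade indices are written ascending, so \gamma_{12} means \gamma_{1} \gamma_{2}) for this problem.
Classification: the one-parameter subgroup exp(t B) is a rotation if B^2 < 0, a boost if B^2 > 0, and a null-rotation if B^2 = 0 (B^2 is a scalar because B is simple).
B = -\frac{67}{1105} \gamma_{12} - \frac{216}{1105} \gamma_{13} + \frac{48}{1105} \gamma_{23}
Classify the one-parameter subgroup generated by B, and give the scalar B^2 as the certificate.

B^2 term by term: the squares give (-\frac{67}{1105})^2*(\gamma_{12})^2 + (-\frac{216}{1105})^2*(\gamma_{13})^2 + (\frac{48}{1105})^2*(\gamma_{23})^2 = \frac{4489}{1221025}*(+1) + \frac{46656}{1221025}*(+1) + \frac{2304}{1221025}*(-1) = \frac{1}{25} (each basis 2-blade squares to minus the product of its generators' squares); cross terms between blades sharing an index anticommute and cancel. So B^2 = \frac{1}{25}.
Answer: boost, certificate B^2 = \frac{1}{25}. The class reads off the invariant scalar \frac{1}{25} directly.


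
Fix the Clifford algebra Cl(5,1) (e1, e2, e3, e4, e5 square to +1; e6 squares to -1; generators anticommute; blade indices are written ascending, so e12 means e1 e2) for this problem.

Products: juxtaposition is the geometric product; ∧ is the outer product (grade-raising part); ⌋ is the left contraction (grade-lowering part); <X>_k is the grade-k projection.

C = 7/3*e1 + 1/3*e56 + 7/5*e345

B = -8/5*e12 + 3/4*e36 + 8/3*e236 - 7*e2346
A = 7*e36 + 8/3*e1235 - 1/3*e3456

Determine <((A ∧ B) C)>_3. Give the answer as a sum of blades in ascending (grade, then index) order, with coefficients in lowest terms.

step 1: -56/5*e1236 + 8/15*e123456
step 2: 56/75*e126 + 392/15*e236 + 8/45*e1234 - 56/15*e1235 + 392/25*e12456 - 56/45*e23456
step 3: 56/75*e126 + 392/15*e236
Answer: 56/75*e126 + 392/15*e236


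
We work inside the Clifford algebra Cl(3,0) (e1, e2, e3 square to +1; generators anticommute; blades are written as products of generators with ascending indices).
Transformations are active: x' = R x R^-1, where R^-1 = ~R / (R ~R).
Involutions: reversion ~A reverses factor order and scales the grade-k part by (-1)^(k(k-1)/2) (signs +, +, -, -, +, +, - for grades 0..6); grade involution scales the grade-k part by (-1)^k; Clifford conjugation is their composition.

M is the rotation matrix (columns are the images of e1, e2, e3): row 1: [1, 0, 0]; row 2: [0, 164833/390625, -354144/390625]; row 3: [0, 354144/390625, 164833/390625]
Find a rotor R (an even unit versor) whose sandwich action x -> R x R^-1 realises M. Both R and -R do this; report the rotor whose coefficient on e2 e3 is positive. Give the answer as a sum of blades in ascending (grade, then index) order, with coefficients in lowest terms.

Method: write R = a + b12*e1 e2 + b13*e1 e3 + b23*e2 e3 with a^2 + b12^2 + b13^2 + b23^2 = 1 (so R^-1 = ~R). Expanding the columns R e_j ~R gives tr M = 4a^2 - 1 and, from the antisymmetric part, M21 - M12 = -4a*b12, M13 - M31 = 4a*b13, M32 - M23 = -4a*b23.
Here tr M = 720291/390625, so a^2 = (1 + tr M)/4 = 277729/390625 and a = ±527/625. Taking a = 527/625: M21 - M12 = 0, M13 - M31 = 0, M32 - M23 = 708288/390625, giving b12 = 0, b13 = 0, b23 = -336/625, i.e. R = 527/625 - 336/625*e2 e3.
Its e2 e3 coefficient is negative, so report the other preimage -R.
Answer: -527/625 + 336/625*e2 e3. Sheet selection: the two-to-one cover makes ±R indistinguishable at the matrix level (trace 720291/390625), so uniqueness comes from the required sign on e2 e3.


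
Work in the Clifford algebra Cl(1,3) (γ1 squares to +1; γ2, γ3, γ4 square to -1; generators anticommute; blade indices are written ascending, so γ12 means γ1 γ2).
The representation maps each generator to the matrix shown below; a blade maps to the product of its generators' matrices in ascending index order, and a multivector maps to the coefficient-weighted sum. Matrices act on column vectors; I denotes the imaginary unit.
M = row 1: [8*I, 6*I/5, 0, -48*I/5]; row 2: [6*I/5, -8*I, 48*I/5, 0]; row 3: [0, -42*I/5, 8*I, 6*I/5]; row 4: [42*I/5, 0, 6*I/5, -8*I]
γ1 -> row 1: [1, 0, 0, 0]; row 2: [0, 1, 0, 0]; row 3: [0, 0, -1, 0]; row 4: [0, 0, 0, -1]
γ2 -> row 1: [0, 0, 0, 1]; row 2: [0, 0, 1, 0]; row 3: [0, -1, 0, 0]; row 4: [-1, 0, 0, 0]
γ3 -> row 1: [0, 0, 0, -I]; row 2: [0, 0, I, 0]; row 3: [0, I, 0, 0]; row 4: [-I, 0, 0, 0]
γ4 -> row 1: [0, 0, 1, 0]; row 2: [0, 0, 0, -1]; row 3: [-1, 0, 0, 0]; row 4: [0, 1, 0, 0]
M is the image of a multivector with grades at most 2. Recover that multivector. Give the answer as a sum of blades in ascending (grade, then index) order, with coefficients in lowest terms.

Method: the blade images are trace-orthogonal — tr(rho(e_A) rho(e_B)^-1) = 4 if A = B and 0 otherwise — and rho(e_A)^-1 = (e_A)^2 * rho(e_A) with (e_A)^2 = +1 or -1, so the coefficient of e_A in the preimage is (e_A)^2 * tr(M rho(e_A))/4.
Nonzero projections over blades of grade <= 2: γ3: (γ3)^2 = -1, tr(M rho(γ3)) = -12/5, coefficient 3/5; γ13: (γ13)^2 = +1, tr(M rho(γ13)) = 36, coefficient 9; γ23: (γ23)^2 = -1, tr(M rho(γ23)) = 32, coefficient -8; γ34: (γ34)^2 = -1, tr(M rho(γ34)) = 24/5, coefficient -6/5. Every other blade of grade <= 2 projects to 0.
Answer: 3/5*γ3 + 9*γ13 - 8*γ23 - 6/5*γ34


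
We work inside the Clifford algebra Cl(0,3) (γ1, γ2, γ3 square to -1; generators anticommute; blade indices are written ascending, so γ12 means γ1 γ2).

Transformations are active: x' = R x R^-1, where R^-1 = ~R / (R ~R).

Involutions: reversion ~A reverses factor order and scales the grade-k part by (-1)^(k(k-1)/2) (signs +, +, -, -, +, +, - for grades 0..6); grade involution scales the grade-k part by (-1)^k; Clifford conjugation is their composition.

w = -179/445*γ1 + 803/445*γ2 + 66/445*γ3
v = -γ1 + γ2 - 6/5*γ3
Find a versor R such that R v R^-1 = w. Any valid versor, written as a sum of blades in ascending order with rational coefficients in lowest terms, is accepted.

Here q(v) = q(w) = -86/25; the classical choice R = v + w = -624/445*γ1 + 1248/445*γ2 - 468/445*γ3 then realises v -> w under the sandwich.
Answer: -624/445*γ1 + 1248/445*γ2 - 468/445*γ3


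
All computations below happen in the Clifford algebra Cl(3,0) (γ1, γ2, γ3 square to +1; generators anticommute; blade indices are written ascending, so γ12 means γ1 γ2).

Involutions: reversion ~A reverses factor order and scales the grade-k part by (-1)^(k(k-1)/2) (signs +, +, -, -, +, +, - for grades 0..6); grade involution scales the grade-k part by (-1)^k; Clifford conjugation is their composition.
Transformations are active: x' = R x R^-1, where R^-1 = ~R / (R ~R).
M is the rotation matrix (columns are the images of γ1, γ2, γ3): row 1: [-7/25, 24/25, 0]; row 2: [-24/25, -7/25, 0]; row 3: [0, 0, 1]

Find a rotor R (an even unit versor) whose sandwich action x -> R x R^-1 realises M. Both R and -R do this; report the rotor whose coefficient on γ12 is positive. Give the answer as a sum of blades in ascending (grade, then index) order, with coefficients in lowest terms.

Method: write R = a + b12*γ12 + b13*γ13 + b23*γ23 with a^2 + b12^2 + b13^2 + b23^2 = 1 (so R^-1 = ~R). Expanding the columns R e_j ~R gives tr M = 4a^2 - 1 and, from the antisymmetric part, M21 - M12 = -4a*b12, M13 - M31 = 4a*b13, M32 - M23 = -4a*b23.
Here tr M = 11/25, so a^2 = (1 + tr M)/4 = 9/25 and a = ±3/5. Taking a = 3/5: M21 - M12 = -48/25, M13 - M31 = 0, M32 - M23 = 0, giving b12 = 4/5, b13 = 0, b23 = 0, i.e. R = 3/5 + 4/5*γ12.
Its γ12 coefficient is already positive.
Answer: 3/5 + 4/5*γ12. Sheet selection: the two-to-one cover makes ±R indistinguishable at the matrix level (trace 11/25), so uniqueness comes from the required sign on γ12.


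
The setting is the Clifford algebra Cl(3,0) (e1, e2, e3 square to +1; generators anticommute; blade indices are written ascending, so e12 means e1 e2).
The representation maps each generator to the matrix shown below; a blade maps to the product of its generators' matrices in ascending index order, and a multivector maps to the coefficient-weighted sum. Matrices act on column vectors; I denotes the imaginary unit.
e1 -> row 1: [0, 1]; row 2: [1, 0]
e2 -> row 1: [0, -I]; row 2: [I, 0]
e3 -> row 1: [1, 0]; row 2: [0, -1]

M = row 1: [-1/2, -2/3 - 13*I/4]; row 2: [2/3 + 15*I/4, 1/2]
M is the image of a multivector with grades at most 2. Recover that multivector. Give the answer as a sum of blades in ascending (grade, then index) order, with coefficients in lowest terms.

Method: 1, rho(e1), rho(e2), rho(e3) form a trace-orthogonal basis of the 2x2 complex matrices (tr(X Y) = 2 if X = Y, else 0), so M = m0*1 + m1*rho(e1) + m2*rho(e2) + m3*rho(e3) with m0 = tr(M)/2 = 0, m1 = tr(M rho(e1))/2 = I/4, m2 = tr(M rho(e2))/2 = 7/2 - 2*I/3, m3 = tr(M rho(e3))/2 = -1/2.
Multiplying table entries, the bivector images are rho(e12) = I*rho(e3), rho(e13) = -I*rho(e2), rho(e23) = I*rho(e1); with real blade coefficients the real parts of m0..m3 are the coefficients of 1, e1, e2, e3 and the imaginary parts give the bivectors (e23: Im m1, e13: -Im m2, e12: Im m3).
Answer: 7/2*e2 - 1/2*e3 + 2/3*e13 + 1/4*e23


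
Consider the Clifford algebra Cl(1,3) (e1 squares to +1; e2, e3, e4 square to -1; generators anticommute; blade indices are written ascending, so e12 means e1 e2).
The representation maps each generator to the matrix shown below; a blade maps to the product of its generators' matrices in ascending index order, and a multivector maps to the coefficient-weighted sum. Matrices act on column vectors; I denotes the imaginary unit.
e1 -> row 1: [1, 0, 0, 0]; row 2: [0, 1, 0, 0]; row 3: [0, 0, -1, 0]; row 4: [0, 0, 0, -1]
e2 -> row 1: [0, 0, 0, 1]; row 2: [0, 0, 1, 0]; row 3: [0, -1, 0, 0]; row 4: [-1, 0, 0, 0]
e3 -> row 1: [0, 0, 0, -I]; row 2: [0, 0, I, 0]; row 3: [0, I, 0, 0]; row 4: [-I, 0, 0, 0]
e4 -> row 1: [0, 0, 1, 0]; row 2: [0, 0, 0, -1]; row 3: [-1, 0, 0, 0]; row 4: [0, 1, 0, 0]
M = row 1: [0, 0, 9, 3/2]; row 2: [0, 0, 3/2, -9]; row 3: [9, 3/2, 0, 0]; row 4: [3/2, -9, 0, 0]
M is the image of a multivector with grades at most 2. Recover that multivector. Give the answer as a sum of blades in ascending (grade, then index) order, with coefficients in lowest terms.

Method: the blade images are trace-orthogonal — tr(rho(e_A) rho(e_B)^-1) = 4 if A = B and 0 otherwise — and rho(e_A)^-1 = (e_A)^2 * rho(e_A) with (e_A)^2 = +1 or -1, so the coefficient of e_A in the preimage is (e_A)^2 * tr(M rho(e_A))/4.
Nonzero projections over blades of grade <= 2: e12: (e12)^2 = +1, tr(M rho(e12)) = 6, coefficient 3/2; e14: (e14)^2 = +1, tr(M rho(e14)) = 36, coefficient 9. Every other blade of grade <= 2 projects to 0.
Answer: 3/2*e12 + 9*e14


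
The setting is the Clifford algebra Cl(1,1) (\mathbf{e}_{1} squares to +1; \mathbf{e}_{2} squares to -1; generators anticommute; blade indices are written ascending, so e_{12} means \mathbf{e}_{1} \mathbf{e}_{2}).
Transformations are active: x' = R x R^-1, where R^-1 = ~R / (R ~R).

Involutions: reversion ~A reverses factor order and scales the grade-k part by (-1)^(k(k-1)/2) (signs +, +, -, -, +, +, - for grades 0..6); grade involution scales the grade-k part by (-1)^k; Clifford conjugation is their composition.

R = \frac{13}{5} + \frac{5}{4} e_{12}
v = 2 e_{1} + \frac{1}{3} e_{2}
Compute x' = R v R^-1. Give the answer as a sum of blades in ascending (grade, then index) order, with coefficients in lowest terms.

~R = \frac{13}{5} - \frac{5}{4} e_{12}, and R ~R = \frac{2079}{400}, so R^-1 = ~R / (\frac{2079}{400}).
R v = \frac{287}{60} e_{1} - \frac{49}{30} e_{2}
Answer: \frac{2482}{891} e_{1} - \frac{1753}{891} e_{2}


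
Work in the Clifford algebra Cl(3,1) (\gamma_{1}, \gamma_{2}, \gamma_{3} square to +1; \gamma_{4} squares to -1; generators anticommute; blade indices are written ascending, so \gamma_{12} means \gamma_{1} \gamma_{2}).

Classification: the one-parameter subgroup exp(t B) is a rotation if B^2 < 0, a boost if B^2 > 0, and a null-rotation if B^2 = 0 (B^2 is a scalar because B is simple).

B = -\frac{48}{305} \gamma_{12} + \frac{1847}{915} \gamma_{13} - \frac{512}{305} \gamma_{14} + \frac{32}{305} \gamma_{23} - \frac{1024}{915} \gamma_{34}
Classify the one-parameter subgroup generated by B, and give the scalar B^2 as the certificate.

B^2 term by term: the squares give (-\frac{48}{305})^2*(\gamma_{12})^2 + (\frac{1847}{915})^2*(\gamma_{13})^2 + (-\frac{512}{305})^2*(\gamma_{14})^2 + (\frac{32}{305})^2*(\gamma_{23})^2 + (-\frac{1024}{915})^2*(\gamma_{34})^2 = \frac{2304}{93025}*(-1) + \frac{3411409}{837225}*(-1) + \frac{262144}{93025}*(+1) + \frac{1024}{93025}*(-1) + \frac{1048576}{837225}*(+1) = -\frac{1}{25} (each basis 2-blade squares to minus the product of its generators' squares); cross terms between blades sharing an index anticommute and cancel; the commuting (index-disjoint) pairs give grade-4 terms 2*c*c'*(blade product), which cancel blade by blade — \gamma_{1234}: \frac{32768}{93025} - \frac{32768}{93025} = 0 — confirming B is simple. So B^2 = -\frac{1}{25}.
Answer: rotation, certificate B^2 = -\frac{1}{25}. The class reads off the invariant scalar -\frac{1}{25} directly.


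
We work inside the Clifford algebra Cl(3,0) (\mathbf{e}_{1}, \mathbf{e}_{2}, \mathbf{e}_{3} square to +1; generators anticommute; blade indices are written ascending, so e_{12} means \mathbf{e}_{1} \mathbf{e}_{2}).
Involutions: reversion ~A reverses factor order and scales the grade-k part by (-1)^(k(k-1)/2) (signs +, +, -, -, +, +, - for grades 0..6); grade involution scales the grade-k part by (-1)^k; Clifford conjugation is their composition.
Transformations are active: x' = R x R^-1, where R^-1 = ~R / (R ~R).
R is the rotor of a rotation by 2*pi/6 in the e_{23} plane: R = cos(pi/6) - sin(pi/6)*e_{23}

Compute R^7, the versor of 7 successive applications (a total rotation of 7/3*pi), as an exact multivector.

Because a rotor carries half the rotation angle, composing 7 copies of this e_{23}-plane rotor multiplies the phase: 7*(pi/6) = \frac{7 \pi}{6}, hence R^7 = cos(\frac{7 \pi}{6}) - sin(\frac{7 \pi}{6})*e_{23}.
cos(\frac{7 \pi}{6}) = - \frac{\sqrt{3}}{2} and sin(\frac{7 \pi}{6}) = - \frac{1}{2}, so R^7 = - \frac{\sqrt{3}}{2} + \frac{1}{2} e_{23}. The net rotation is 1/3*pi (after discarding 1 full turn, each of which contributes a factor -1 to the rotor); the rotor keeps the half-angle phase exactly.
Answer: - \frac{\sqrt{3}}{2} + \frac{1}{2} e_{23}


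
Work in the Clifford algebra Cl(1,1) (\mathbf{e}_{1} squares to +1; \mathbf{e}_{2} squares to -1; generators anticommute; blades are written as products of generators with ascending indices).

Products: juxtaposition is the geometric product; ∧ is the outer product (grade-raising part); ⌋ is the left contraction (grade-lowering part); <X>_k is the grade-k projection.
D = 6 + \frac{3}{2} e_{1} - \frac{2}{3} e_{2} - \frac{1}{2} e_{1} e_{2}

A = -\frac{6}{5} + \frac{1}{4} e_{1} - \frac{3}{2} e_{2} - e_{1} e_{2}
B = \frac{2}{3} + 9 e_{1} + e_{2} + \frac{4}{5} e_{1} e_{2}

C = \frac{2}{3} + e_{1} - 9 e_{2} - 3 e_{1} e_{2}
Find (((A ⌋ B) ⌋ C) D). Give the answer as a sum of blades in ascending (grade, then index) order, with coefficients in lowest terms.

step 1: \frac{43}{20} - 12 e_{1} - e_{2} - \frac{24}{25} e_{1} e_{2}
step 2: -\frac{2503}{150} + \frac{103}{20} e_{1} + \frac{333}{20} e_{2} - \frac{129}{20} e_{1} e_{2}
step 3: -\frac{7807}{100} - \frac{1351}{200} e_{1} + \frac{26578}{225} e_{2} - \frac{11753}{200} e_{1} e_{2}
Answer: -\frac{7807}{100} - \frac{1351}{200} e_{1} + \frac{26578}{225} e_{2} - \frac{11753}{200} e_{1} e_{2}


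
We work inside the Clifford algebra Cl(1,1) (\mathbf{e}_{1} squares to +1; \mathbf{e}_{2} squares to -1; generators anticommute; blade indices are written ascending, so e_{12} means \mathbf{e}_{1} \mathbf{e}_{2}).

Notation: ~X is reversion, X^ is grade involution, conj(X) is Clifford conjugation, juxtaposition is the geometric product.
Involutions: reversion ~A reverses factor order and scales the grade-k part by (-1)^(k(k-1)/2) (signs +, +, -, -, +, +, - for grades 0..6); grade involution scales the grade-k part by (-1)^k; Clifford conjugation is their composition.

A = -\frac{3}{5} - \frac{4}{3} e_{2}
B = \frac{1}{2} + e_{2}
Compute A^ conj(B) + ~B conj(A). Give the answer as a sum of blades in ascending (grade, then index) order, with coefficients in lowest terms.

first term: \frac{31}{30} + \frac{19}{15} e_{2}
second term: -\frac{49}{30} + \frac{1}{15} e_{2}
Answer: -\frac{3}{5} + \frac{4}{3} e_{2}


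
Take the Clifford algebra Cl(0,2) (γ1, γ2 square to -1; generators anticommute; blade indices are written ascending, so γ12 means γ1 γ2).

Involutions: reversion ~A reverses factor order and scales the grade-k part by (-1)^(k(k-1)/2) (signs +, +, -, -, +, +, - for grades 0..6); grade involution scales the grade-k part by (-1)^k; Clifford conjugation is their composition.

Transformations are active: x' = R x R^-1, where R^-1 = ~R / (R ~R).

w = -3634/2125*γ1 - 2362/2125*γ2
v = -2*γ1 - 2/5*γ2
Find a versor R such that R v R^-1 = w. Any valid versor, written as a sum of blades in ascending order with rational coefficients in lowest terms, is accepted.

Construction: equal norms (both -104/25) license R = v + w = -7884/2125*γ1 - 3212/2125*γ2 — nothing changes along that direction, while (v - w)/2 changes sign, so v maps onto w.
Answer: -7884/2125*γ1 - 3212/2125*γ2


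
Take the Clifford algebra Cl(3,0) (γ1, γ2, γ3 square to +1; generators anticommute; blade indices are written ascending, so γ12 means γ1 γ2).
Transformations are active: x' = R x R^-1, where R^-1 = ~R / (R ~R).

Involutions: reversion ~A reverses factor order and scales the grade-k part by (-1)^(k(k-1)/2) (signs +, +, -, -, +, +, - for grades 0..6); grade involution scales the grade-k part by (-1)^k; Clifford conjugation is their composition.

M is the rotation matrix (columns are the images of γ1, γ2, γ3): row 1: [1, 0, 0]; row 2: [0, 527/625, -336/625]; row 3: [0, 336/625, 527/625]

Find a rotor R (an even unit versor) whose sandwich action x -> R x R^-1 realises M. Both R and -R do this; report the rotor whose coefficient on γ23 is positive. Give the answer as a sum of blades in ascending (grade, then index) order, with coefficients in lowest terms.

Method: write R = a + b12*γ12 + b13*γ13 + b23*γ23 with a^2 + b12^2 + b13^2 + b23^2 = 1 (so R^-1 = ~R). Expanding the columns R e_j ~R gives tr M = 4a^2 - 1 and, from the antisymmetric part, M21 - M12 = -4a*b12, M13 - M31 = 4a*b13, M32 - M23 = -4a*b23.
Here tr M = 1679/625, so a^2 = (1 + tr M)/4 = 576/625 and a = ±24/25. Taking a = 24/25: M21 - M12 = 0, M13 - M31 = 0, M32 - M23 = 672/625, giving b12 = 0, b13 = 0, b23 = -7/25, i.e. R = 24/25 - 7/25*γ23.
Its γ23 coefficient is negative, so report the other preimage -R.
Answer: -24/25 + 7/25*γ23. Why the constraint matters: R and -R act identically through the sandwich — M has trace 1679/625 either way — so only the sign condition on γ23 picks one of the two preimages.


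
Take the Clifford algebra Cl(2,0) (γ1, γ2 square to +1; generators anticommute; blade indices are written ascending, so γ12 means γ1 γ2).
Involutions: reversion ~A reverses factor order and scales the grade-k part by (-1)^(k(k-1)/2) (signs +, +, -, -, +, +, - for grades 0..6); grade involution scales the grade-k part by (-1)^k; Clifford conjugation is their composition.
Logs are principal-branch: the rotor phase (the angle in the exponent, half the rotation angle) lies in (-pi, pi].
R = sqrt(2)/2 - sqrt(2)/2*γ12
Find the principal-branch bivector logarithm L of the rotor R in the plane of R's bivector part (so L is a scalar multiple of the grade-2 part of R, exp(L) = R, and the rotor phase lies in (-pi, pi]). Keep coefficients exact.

The scalar part of R is sqrt(2)/2, which fixes the principal-branch rotor phase; the unit plane is then the bivector part divided by the sine of that phase, and L is that plane scaled by the phase.
Concretely: cos(phase) = sqrt(2)/2 gives phase = ±pi/4, and since phase/sin(phase) is even the sign is immaterial: L = (phase/sin(phase)) * <R>_2 = (sqrt(2)*pi/4) * <R>_2.
Answer: -pi/4*γ12
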